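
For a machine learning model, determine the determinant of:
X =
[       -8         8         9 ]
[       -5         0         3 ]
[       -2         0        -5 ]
det(X) = -248

Expand along row 0 (cofactor expansion): det(X) = a*(e*i - f*h) - b*(d*i - f*g) + c*(d*h - e*g), where the 3×3 is [[a, b, c], [d, e, f], [g, h, i]].
Minor M_00 = (0)*(-5) - (3)*(0) = 0 - 0 = 0.
Minor M_01 = (-5)*(-5) - (3)*(-2) = 25 + 6 = 31.
Minor M_02 = (-5)*(0) - (0)*(-2) = 0 - 0 = 0.
det(X) = (-8)*(0) - (8)*(31) + (9)*(0) = 0 - 248 + 0 = -248.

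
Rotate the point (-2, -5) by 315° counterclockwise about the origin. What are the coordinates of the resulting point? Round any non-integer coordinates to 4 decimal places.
(-4.9497, -2.1213)

Rotation matrix R(θ) = [[cos θ, -sin θ], [sin θ, cos θ]]; for θ = 315°:
R = [[√2/2, √2/2], [-√2/2, √2/2]]
Result: R × [-2, -5]ᵀ = [√2/2·-2 + (√2/2)·-5, -√2/2·-2 + (√2/2)·-5]ᵀ = (-4.9497, -2.1213)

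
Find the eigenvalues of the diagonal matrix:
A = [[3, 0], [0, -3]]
λ₁ = 3, λ₂ = -3

The characteristic polynomial of A is det(A - λI) = (3 - λ)(-3 - λ) = 0.
The roots are λ = 3 and λ = -3, so the eigenvalues are the diagonal entries.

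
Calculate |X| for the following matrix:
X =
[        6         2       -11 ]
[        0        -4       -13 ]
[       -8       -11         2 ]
det(X) = -346

Expand along row 0 (cofactor expansion): det(X) = a*(e*i - f*h) - b*(d*i - f*g) + c*(d*h - e*g), where the 3×3 is [[a, b, c], [d, e, f], [g, h, i]].
Minor M_00 = (-4)*(2) - (-13)*(-11) = -8 - 143 = -151.
Minor M_01 = (0)*(2) - (-13)*(-8) = 0 - 104 = -104.
Minor M_02 = (0)*(-11) - (-4)*(-8) = 0 - 32 = -32.
det(X) = (6)*(-151) - (2)*(-104) + (-11)*(-32) = -906 + 208 + 352 = -346.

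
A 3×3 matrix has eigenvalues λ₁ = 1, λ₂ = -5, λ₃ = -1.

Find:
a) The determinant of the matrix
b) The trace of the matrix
det = 5, trace = -5

Two standard eigenvalue identities:
- det(A) equals the product of the eigenvalues (counted with multiplicity).
- trace(A) equals the sum of the eigenvalues.
det(A) = (1)*(-5)*(-1) = 5.
trace(A) = 1 - 5 - 1 = -5.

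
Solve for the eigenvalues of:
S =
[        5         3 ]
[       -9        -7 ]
λ = -4, 2

Solve det(S - λI) = 0. For a 2×2 matrix the characteristic equation is λ² - (trace)λ + det = 0.
trace(S) = a + d = 5 - 7 = -2.
det(S) = a*d - b*c = (5)*(-7) - (3)*(-9) = -35 + 27 = -8.
Characteristic equation: λ² - (-2)λ + (-8) = 0.
Discriminant = (-2)² - 4*(-8) = 4 + 32 = 36.
λ = (-2 ± √36) / 2 = (-2 ± 6) / 2 = -4, 2.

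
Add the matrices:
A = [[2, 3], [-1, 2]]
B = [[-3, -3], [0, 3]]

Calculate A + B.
[[-1, 0], [-1, 5]]

Add corresponding elements:
(2)+(-3)=-1
(3)+(-3)=0
(-1)+(0)=-1
(2)+(3)=5
A + B = [[-1, 0], [-1, 5]]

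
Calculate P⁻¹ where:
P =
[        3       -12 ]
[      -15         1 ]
det(P) = -177
P⁻¹ =
[   -1/177     -4/59 ]
[    -5/59     -1/59 ]

For a 2×2 matrix P = [[a, b], [c, d]] with det(P) ≠ 0, P⁻¹ = (1/det(P)) * [[d, -b], [-c, a]].
det(P) = (3)*(1) - (-12)*(-15) = 3 - 180 = -177.
P⁻¹ = (1/-177) * [[1, 12], [15, 3]].
Dividing each entry by -177 and reducing:
P⁻¹ =
[   -1/177     -4/59 ]
[    -5/59     -1/59 ]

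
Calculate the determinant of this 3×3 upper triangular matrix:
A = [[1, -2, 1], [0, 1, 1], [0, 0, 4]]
4

The determinant of a triangular matrix is the product of its diagonal entries (the off-diagonal entries above the diagonal do not affect it).
det(A) = (1) * (1) * (4) = 4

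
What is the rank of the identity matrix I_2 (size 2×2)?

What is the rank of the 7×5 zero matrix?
rank(I_2) = 2, rank(0) = 0

The identity I_2 has 2 columns that are the standard basis vectors e_1, …, e_2. These are linearly independent, so all 2 columns are pivots and rank(I_2) = 2.
The 7×5 zero matrix has every entry zero, so every row is the zero row and there are no pivots; rank(0) = 0.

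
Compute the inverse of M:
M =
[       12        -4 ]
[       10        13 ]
det(M) = 196
M⁻¹ =
[   13/196      1/49 ]
[    -5/98      3/49 ]

For a 2×2 matrix M = [[a, b], [c, d]] with det(M) ≠ 0, M⁻¹ = (1/det(M)) * [[d, -b], [-c, a]].
det(M) = (12)*(13) - (-4)*(10) = 156 + 40 = 196.
M⁻¹ = (1/196) * [[13, 4], [-10, 12]].
Dividing each entry by 196 and reducing:
M⁻¹ =
[   13/196      1/49 ]
[    -5/98      3/49 ]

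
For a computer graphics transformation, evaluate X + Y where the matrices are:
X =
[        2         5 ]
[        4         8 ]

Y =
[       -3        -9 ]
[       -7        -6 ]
X + Y =
[       -1        -4 ]
[       -3         2 ]

Matrix addition is elementwise: (X+Y)[i][j] = X[i][j] + Y[i][j].
  (X+Y)[0][0] = (2) + (-3) = -1
  (X+Y)[0][1] = (5) + (-9) = -4
  (X+Y)[1][0] = (4) + (-7) = -3
  (X+Y)[1][1] = (8) + (-6) = 2
X + Y =
[       -1        -4 ]
[       -3         2 ]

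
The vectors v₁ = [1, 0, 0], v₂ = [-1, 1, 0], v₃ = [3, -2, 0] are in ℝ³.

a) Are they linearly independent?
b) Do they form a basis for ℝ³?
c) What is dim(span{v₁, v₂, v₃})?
Not independent, not a basis, dim(span) = 2

Check whether v₃ can be written as a linear combination of v₁ and v₂.
v₃ = (1)·v₁ + (-2)·v₂ = [3, -2, 0], so the three vectors are linearly dependent.
Thus they do not form a basis for ℝ³, and dim(span{v₁, v₂, v₃}) = 2 (spanned by v₁ and v₂).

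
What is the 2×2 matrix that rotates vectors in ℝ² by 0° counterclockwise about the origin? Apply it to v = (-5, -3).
R = [[1, 0], [0, 1]]; R·v = (-5, -3)

A counterclockwise rotation by angle θ in ℝ² has matrix R(θ) = [[cos θ, -sin θ], [sin θ, cos θ]].
For θ = 0°: cos θ = 1, sin θ = 0.
R(0°) = [[1, 0], [0, 1]].
R·v = [1·-5 + (0)·-3, 0·-5 + 1·-3] = (-5, -3).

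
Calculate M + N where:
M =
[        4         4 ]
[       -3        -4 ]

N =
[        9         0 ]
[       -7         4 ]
M + N =
[       13         4 ]
[      -10         0 ]

Matrix addition is elementwise: (M+N)[i][j] = M[i][j] + N[i][j].
  (M+N)[0][0] = (4) + (9) = 13
  (M+N)[0][1] = (4) + (0) = 4
  (M+N)[1][0] = (-3) + (-7) = -10
  (M+N)[1][1] = (-4) + (4) = 0
M + N =
[       13         4 ]
[      -10         0 ]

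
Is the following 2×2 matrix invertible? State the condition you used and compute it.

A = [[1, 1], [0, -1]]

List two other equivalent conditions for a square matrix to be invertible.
Yes, invertible; det(A) = -1 ≠ 0. Equivalent conditions: rank(A) = 2; Ax = 0 has only the trivial solution; 0 is not an eigenvalue; the columns of A are linearly independent.

To check invertibility, compute det(A).
The given matrix is triangular, so det(A) equals the product of its diagonal entries = -1 ≠ 0.
Since det(A) ≠ 0, A is invertible.
Equivalent conditions for a square matrix A to be invertible:
- rank(A) = 2 (full rank).
- The homogeneous system Ax = 0 has only the trivial solution x = 0.
- 0 is not an eigenvalue of A.
- The columns (equivalently rows) of A are linearly independent.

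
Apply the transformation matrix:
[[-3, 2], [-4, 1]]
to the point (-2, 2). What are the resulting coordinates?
(10, 10)

Matrix multiplication:
[[-3, 2], [-4, 1]] × [-2, 2]ᵀ
= [-3×-2 + 2×2, -4×-2 + 1×2]ᵀ
= [10.0000, 10.0000]ᵀ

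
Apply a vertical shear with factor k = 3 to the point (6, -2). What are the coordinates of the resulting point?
(6, 16)

Shear matrix for vertical shear with factor k = 3:
[[1, 0], [3, 1]]
Result: (6, -2) → (6, 16)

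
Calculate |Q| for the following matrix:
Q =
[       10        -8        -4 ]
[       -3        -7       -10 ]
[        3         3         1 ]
det(Q) = 398

Expand along row 0 (cofactor expansion): det(Q) = a*(e*i - f*h) - b*(d*i - f*g) + c*(d*h - e*g), where the 3×3 is [[a, b, c], [d, e, f], [g, h, i]].
Minor M_00 = (-7)*(1) - (-10)*(3) = -7 + 30 = 23.
Minor M_01 = (-3)*(1) - (-10)*(3) = -3 + 30 = 27.
Minor M_02 = (-3)*(3) - (-7)*(3) = -9 + 21 = 12.
det(Q) = (10)*(23) - (-8)*(27) + (-4)*(12) = 230 + 216 - 48 = 398.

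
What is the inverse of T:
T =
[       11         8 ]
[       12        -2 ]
det(T) = -118
T⁻¹ =
[     1/59      4/59 ]
[     6/59   -11/118 ]

For a 2×2 matrix T = [[a, b], [c, d]] with det(T) ≠ 0, T⁻¹ = (1/det(T)) * [[d, -b], [-c, a]].
det(T) = (11)*(-2) - (8)*(12) = -22 - 96 = -118.
T⁻¹ = (1/-118) * [[-2, -8], [-12, 11]].
Dividing each entry by -118 and reducing:
T⁻¹ =
[     1/59      4/59 ]
[     6/59   -11/118 ]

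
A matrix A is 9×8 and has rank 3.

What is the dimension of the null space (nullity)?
5

The rank-nullity theorem for an m×n matrix states:
rank(A) + nullity(A) = n (the number of columns).
Here n = 8 and rank(A) = 3, so nullity(A) = 8 - 3 = 5.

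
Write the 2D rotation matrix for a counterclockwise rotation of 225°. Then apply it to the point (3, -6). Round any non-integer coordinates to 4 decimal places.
R = [[-√2/2, √2/2], [-√2/2, -√2/2]]; R·(3, -6) = (-6.3640, 2.1213)

Rotation matrix formula: R(θ) = [[cos θ, -sin θ], [sin θ, cos θ]]
For θ = 225°:
cos(225°) = -√2/2
sin(225°) = -√2/2
R = [[-√2/2, √2/2], [-√2/2, -√2/2]]
Apply to (3, -6): [-√2/2·3 + (√2/2)·-6, -√2/2·3 + -√2/2·-6] = (-6.3640, 2.1213)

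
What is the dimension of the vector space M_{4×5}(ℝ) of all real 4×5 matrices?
Dimension = 20

A real 4×5 matrix is determined by its 4·5 = 20 independent entries.
A standard basis is {E_ij : 1 ≤ i ≤ 4, 1 ≤ j ≤ 5}, where E_ij has a 1 in position (i, j) and 0 elsewhere — there are 20 such matrices, and they are linearly independent and span M_{4×5}(ℝ).
Therefore dim(M_{4×5}(ℝ)) = 20.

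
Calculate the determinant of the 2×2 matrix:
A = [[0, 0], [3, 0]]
0

For A = [[a, b], [c, d]], det(A) = a*d - b*c.
det(A) = (0)*(0) - (0)*(3) = 0 - 0 = 0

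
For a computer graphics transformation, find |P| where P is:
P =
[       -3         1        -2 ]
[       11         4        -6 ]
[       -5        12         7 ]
det(P) = -651

Expand along row 0 (cofactor expansion): det(P) = a*(e*i - f*h) - b*(d*i - f*g) + c*(d*h - e*g), where the 3×3 is [[a, b, c], [d, e, f], [g, h, i]].
Minor M_00 = (4)*(7) - (-6)*(12) = 28 + 72 = 100.
Minor M_01 = (11)*(7) - (-6)*(-5) = 77 - 30 = 47.
Minor M_02 = (11)*(12) - (4)*(-5) = 132 + 20 = 152.
det(P) = (-3)*(100) - (1)*(47) + (-2)*(152) = -300 - 47 - 304 = -651.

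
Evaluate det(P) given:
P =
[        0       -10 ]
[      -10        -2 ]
det(P) = -100

For a 2×2 matrix [[a, b], [c, d]], det = a*d - b*c.
det(P) = (0)*(-2) - (-10)*(-10) = 0 - 100 = -100.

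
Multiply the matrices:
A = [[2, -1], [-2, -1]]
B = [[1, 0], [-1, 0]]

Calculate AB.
[[3, 0], [-1, 0]]

Each entry (i,j) of AB = sum over k of A[i][k]*B[k][j].
(AB)[0][0] = (2)*(1) + (-1)*(-1) = 3
(AB)[0][1] = (2)*(0) + (-1)*(0) = 0
(AB)[1][0] = (-2)*(1) + (-1)*(-1) = -1
(AB)[1][1] = (-2)*(0) + (-1)*(0) = 0
AB = [[3, 0], [-1, 0]]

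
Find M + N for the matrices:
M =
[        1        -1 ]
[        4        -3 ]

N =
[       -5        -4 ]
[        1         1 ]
M + N =
[       -4        -5 ]
[        5        -2 ]

Matrix addition is elementwise: (M+N)[i][j] = M[i][j] + N[i][j].
  (M+N)[0][0] = (1) + (-5) = -4
  (M+N)[0][1] = (-1) + (-4) = -5
  (M+N)[1][0] = (4) + (1) = 5
  (M+N)[1][1] = (-3) + (1) = -2
M + N =
[       -4        -5 ]
[        5        -2 ]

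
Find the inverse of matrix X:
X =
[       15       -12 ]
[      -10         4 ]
det(X) = -60
X⁻¹ =
[    -1/15      -1/5 ]
[     -1/6      -1/4 ]

For a 2×2 matrix X = [[a, b], [c, d]] with det(X) ≠ 0, X⁻¹ = (1/det(X)) * [[d, -b], [-c, a]].
det(X) = (15)*(4) - (-12)*(-10) = 60 - 120 = -60.
X⁻¹ = (1/-60) * [[4, 12], [10, 15]].
Dividing each entry by -60 and reducing:
X⁻¹ =
[    -1/15      -1/5 ]
[     -1/6      -1/4 ]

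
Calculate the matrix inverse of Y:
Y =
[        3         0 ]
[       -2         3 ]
det(Y) = 9
Y⁻¹ =
[      1/3         0 ]
[      2/9       1/3 ]

For a 2×2 matrix Y = [[a, b], [c, d]] with det(Y) ≠ 0, Y⁻¹ = (1/det(Y)) * [[d, -b], [-c, a]].
det(Y) = (3)*(3) - (0)*(-2) = 9 - 0 = 9.
Y⁻¹ = (1/9) * [[3, 0], [2, 3]].
Dividing each entry by 9 and reducing:
Y⁻¹ =
[      1/3         0 ]
[      2/9       1/3 ]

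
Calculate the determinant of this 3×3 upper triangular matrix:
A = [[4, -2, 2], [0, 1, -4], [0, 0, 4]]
16

The determinant of a triangular matrix is the product of its diagonal entries (the off-diagonal entries above the diagonal do not affect it).
det(A) = (4) * (1) * (4) = 16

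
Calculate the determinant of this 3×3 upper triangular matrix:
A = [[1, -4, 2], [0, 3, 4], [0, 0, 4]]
12

The determinant of a triangular matrix is the product of its diagonal entries (the off-diagonal entries above the diagonal do not affect it).
det(A) = (1) * (3) * (4) = 12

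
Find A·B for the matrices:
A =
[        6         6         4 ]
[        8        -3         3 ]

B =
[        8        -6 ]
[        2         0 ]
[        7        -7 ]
AB =
[       88       -64 ]
[       79       -69 ]

Matrix multiplication: (AB)[i][j] = sum over k of A[i][k] * B[k][j].
  (AB)[0][0] = (6)*(8) + (6)*(2) + (4)*(7) = 88
  (AB)[0][1] = (6)*(-6) + (6)*(0) + (4)*(-7) = -64
  (AB)[1][0] = (8)*(8) + (-3)*(2) + (3)*(7) = 79
  (AB)[1][1] = (8)*(-6) + (-3)*(0) + (3)*(-7) = -69
AB =
[       88       -64 ]
[       79       -69 ]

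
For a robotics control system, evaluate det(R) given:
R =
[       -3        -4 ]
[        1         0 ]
det(R) = 4

For a 2×2 matrix [[a, b], [c, d]], det = a*d - b*c.
det(R) = (-3)*(0) - (-4)*(1) = 0 + 4 = 4.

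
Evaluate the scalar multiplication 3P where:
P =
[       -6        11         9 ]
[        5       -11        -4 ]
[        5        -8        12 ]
3P =
[      -18        33        27 ]
[       15       -33       -12 ]
[       15       -24        36 ]

Scalar multiplication is elementwise: (3P)[i][j] = 3 * P[i][j].
  (3P)[0][0] = 3 * (-6) = -18
  (3P)[0][1] = 3 * (11) = 33
  (3P)[0][2] = 3 * (9) = 27
  (3P)[1][0] = 3 * (5) = 15
  (3P)[1][1] = 3 * (-11) = -33
  (3P)[1][2] = 3 * (-4) = -12
  (3P)[2][0] = 3 * (5) = 15
  (3P)[2][1] = 3 * (-8) = -24
  (3P)[2][2] = 3 * (12) = 36
3P =
[      -18        33        27 ]
[       15       -33       -12 ]
[       15       -24        36 ]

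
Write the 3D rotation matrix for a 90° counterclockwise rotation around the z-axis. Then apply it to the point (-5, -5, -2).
R = [[0, -1, 0], [1, 0, 0], [0, 0, 1]]; R·(-5, -5, -2) = (5, -5, -2)

Rotation matrix for 90° around z-axis:
cos(90°) = 0, sin(90°) = 1
R = [[0, -1, 0], [1, 0, 0], [0, 0, 1]]
Apply to (-5, -5, -2): R·[-5, -5, -2]ᵀ = (5, -5, -2)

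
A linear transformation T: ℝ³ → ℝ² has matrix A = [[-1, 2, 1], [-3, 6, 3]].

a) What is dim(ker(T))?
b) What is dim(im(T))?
dim(ker) = 2, dim(im) = 1

Observe that row 2 = 3 × row 1 (so the rows are linearly dependent).
Thus rank(A) = 1 (only one linearly independent row).
dim(im(T)) = rank(A) = 1.
By the rank-nullity theorem applied to T: ℝ³ → ℝ², rank(A) + nullity(A) = 3 (the domain dimension), so dim(ker(T)) = 3 - 1 = 2.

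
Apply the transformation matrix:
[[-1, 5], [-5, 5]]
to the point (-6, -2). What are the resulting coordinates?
(-4, 20)

Matrix multiplication:
[[-1, 5], [-5, 5]] × [-6, -2]ᵀ
= [-1×-6 + 5×-2, -5×-6 + 5×-2]ᵀ
= [-4.0000, 20.0000]ᵀ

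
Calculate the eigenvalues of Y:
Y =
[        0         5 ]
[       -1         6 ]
λ = 1, 5

Solve det(Y - λI) = 0. For a 2×2 matrix the characteristic equation is λ² - (trace)λ + det = 0.
trace(Y) = a + d = 0 + 6 = 6.
det(Y) = a*d - b*c = (0)*(6) - (5)*(-1) = 0 + 5 = 5.
Characteristic equation: λ² - (6)λ + (5) = 0.
Discriminant = (6)² - 4*(5) = 36 - 20 = 16.
λ = (6 ± √16) / 2 = (6 ± 4) / 2 = 1, 5.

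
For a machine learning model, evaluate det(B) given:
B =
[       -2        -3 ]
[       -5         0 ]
det(B) = -15

For a 2×2 matrix [[a, b], [c, d]], det = a*d - b*c.
det(B) = (-2)*(0) - (-3)*(-5) = 0 - 15 = -15.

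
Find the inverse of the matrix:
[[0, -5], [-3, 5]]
[[-1/3, -1/3], [-1/5, 0]]

For [[a,b],[c,d]], inverse = (1/det)·[[d,-b],[-c,a]]
det = 0·5 - -5·-3 = -15
Inverse = (1/-15)·[[5, 5], [3, 0]]
        = [[-1/3, -1/3], [-1/5, 0]]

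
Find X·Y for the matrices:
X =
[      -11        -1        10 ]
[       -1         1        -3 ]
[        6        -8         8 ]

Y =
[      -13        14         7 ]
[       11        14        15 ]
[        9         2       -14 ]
XY =
[      222      -148      -232 ]
[       -3        -6        50 ]
[      -94       -12      -190 ]

Matrix multiplication: (XY)[i][j] = sum over k of X[i][k] * Y[k][j].
  (XY)[0][0] = (-11)*(-13) + (-1)*(11) + (10)*(9) = 222
  (XY)[0][1] = (-11)*(14) + (-1)*(14) + (10)*(2) = -148
  (XY)[0][2] = (-11)*(7) + (-1)*(15) + (10)*(-14) = -232
  (XY)[1][0] = (-1)*(-13) + (1)*(11) + (-3)*(9) = -3
  (XY)[1][1] = (-1)*(14) + (1)*(14) + (-3)*(2) = -6
  (XY)[1][2] = (-1)*(7) + (1)*(15) + (-3)*(-14) = 50
  (XY)[2][0] = (6)*(-13) + (-8)*(11) + (8)*(9) = -94
  (XY)[2][1] = (6)*(14) + (-8)*(14) + (8)*(2) = -12
  (XY)[2][2] = (6)*(7) + (-8)*(15) + (8)*(-14) = -190
XY =
[      222      -148      -232 ]
[       -3        -6        50 ]
[      -94       -12      -190 ]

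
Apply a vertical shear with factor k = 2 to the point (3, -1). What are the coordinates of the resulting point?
(3, 5)

Shear matrix for vertical shear with factor k = 2:
[[1, 0], [2, 1]]
Result: (3, -1) → (3, 5)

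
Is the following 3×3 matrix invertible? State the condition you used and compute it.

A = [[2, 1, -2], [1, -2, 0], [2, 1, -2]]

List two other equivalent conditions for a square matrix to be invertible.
No, not invertible; det(A) = 0 (two rows are equal, so the rows are linearly dependent). Equivalent conditions (failing for this A): rank(A) < 3; Ax = 0 has non-trivial solutions; 0 is an eigenvalue; the columns are linearly dependent.

To check invertibility, compute det(A).
In this matrix, row 0 and the last row are identical, so one row is a scalar multiple of another and the rows are linearly dependent.
A matrix with linearly dependent rows has det = 0 and is not invertible.
Equivalent failed conditions:
- rank(A) < 3.
- Ax = 0 has non-trivial solutions.
- 0 is an eigenvalue.
- The columns are linearly dependent.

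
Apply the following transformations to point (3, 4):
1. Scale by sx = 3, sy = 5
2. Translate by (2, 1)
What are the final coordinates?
(11, 21)

Step 1: Scale (3, 4) by (sx, sy) = (3, 5) → (9, 20)
Step 2: Translate by (2, 1) → (11, 21)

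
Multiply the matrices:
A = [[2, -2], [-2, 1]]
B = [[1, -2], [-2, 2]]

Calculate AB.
[[6, -8], [-4, 6]]

Each entry (i,j) of AB = sum over k of A[i][k]*B[k][j].
(AB)[0][0] = (2)*(1) + (-2)*(-2) = 6
(AB)[0][1] = (2)*(-2) + (-2)*(2) = -8
(AB)[1][0] = (-2)*(1) + (1)*(-2) = -4
(AB)[1][1] = (-2)*(-2) + (1)*(2) = 6
AB = [[6, -8], [-4, 6]]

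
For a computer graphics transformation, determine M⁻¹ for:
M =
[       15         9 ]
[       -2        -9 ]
det(M) = -117
M⁻¹ =
[     1/13      1/13 ]
[   -2/117     -5/39 ]

For a 2×2 matrix M = [[a, b], [c, d]] with det(M) ≠ 0, M⁻¹ = (1/det(M)) * [[d, -b], [-c, a]].
det(M) = (15)*(-9) - (9)*(-2) = -135 + 18 = -117.
M⁻¹ = (1/-117) * [[-9, -9], [2, 15]].
Dividing each entry by -117 and reducing:
M⁻¹ =
[     1/13      1/13 ]
[   -2/117     -5/39 ]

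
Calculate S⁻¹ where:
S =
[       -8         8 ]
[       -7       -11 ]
det(S) = 144
S⁻¹ =
[  -11/144     -1/18 ]
[    7/144     -1/18 ]

For a 2×2 matrix S = [[a, b], [c, d]] with det(S) ≠ 0, S⁻¹ = (1/det(S)) * [[d, -b], [-c, a]].
det(S) = (-8)*(-11) - (8)*(-7) = 88 + 56 = 144.
S⁻¹ = (1/144) * [[-11, -8], [7, -8]].
Dividing each entry by 144 and reducing:
S⁻¹ =
[  -11/144     -1/18 ]
[    7/144     -1/18 ]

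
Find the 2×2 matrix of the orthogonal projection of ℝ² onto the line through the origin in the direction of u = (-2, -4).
[[1/5, 2/5], [2/5, 4/5]]

The orthogonal projection onto the line spanned by a nonzero vector u = (a, b) has matrix P = (u uᵀ) / (uᵀ u) = (1/(a² + b²)) · [[a², ab], [ab, b²]].
Here u = (-2, -4), so a² + b² = 4 + 16 = 20.
P = (1/20) · [[4, 8], [8, 16]] = [[1/5, 2/5], [2/5, 4/5]].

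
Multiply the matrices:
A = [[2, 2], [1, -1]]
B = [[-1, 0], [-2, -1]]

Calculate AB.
[[-6, -2], [1, 1]]

Each entry (i,j) of AB = sum over k of A[i][k]*B[k][j].
(AB)[0][0] = (2)*(-1) + (2)*(-2) = -6
(AB)[0][1] = (2)*(0) + (2)*(-1) = -2
(AB)[1][0] = (1)*(-1) + (-1)*(-2) = 1
(AB)[1][1] = (1)*(0) + (-1)*(-1) = 1
AB = [[-6, -2], [1, 1]]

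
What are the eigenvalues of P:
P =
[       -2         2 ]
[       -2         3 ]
λ = -1, 2

Solve det(P - λI) = 0. For a 2×2 matrix the characteristic equation is λ² - (trace)λ + det = 0.
trace(P) = a + d = -2 + 3 = 1.
det(P) = a*d - b*c = (-2)*(3) - (2)*(-2) = -6 + 4 = -2.
Characteristic equation: λ² - (1)λ + (-2) = 0.
Discriminant = (1)² - 4*(-2) = 1 + 8 = 9.
λ = (1 ± √9) / 2 = (1 ± 3) / 2 = -1, 2.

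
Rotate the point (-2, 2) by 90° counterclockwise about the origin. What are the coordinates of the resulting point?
(-2, -2)

Rotation matrix R(θ) = [[cos θ, -sin θ], [sin θ, cos θ]]; for θ = 90°:
R = [[0, -1], [1, 0]]
Result: R × [-2, 2]ᵀ = [0·-2 + (-1)·2, 1·-2 + (0)·2]ᵀ = (-2, -2)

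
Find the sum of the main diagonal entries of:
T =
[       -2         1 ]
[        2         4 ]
tr(T) = -2 + 4 = 2

The trace of a square matrix is the sum of its diagonal entries.
Diagonal entries of T: T[0][0] = -2, T[1][1] = 4.
tr(T) = -2 + 4 = 2.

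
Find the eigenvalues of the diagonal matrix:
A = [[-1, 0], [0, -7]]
λ₁ = -1, λ₂ = -7

The characteristic polynomial of A is det(A - λI) = (-1 - λ)(-7 - λ) = 0.
The roots are λ = -1 and λ = -7, so the eigenvalues are the diagonal entries.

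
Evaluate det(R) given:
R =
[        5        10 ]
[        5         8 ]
det(R) = -10

For a 2×2 matrix [[a, b], [c, d]], det = a*d - b*c.
det(R) = (5)*(8) - (10)*(5) = 40 - 50 = -10.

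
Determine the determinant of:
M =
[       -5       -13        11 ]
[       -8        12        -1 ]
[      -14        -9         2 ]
det(M) = 2175

Expand along row 0 (cofactor expansion): det(M) = a*(e*i - f*h) - b*(d*i - f*g) + c*(d*h - e*g), where the 3×3 is [[a, b, c], [d, e, f], [g, h, i]].
Minor M_00 = (12)*(2) - (-1)*(-9) = 24 - 9 = 15.
Minor M_01 = (-8)*(2) - (-1)*(-14) = -16 - 14 = -30.
Minor M_02 = (-8)*(-9) - (12)*(-14) = 72 + 168 = 240.
det(M) = (-5)*(15) - (-13)*(-30) + (11)*(240) = -75 - 390 + 2640 = 2175.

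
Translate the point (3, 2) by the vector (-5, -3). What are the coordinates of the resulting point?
(-2, -1)

Translation by (-5, -3):
x' = 3 + -5 = -2
y' = 2 + -3 = -1
Homogeneous matrix: [[1, 0, -5], [0, 1, -3], [0, 0, 1]]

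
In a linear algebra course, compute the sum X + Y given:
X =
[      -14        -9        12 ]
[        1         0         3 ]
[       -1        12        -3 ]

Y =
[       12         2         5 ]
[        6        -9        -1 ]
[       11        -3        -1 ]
X + Y =
[       -2        -7        17 ]
[        7        -9         2 ]
[       10         9        -4 ]

Matrix addition is elementwise: (X+Y)[i][j] = X[i][j] + Y[i][j].
  (X+Y)[0][0] = (-14) + (12) = -2
  (X+Y)[0][1] = (-9) + (2) = -7
  (X+Y)[0][2] = (12) + (5) = 17
  (X+Y)[1][0] = (1) + (6) = 7
  (X+Y)[1][1] = (0) + (-9) = -9
  (X+Y)[1][2] = (3) + (-1) = 2
  (X+Y)[2][0] = (-1) + (11) = 10
  (X+Y)[2][1] = (12) + (-3) = 9
  (X+Y)[2][2] = (-3) + (-1) = -4
X + Y =
[       -2        -7        17 ]
[        7        -9         2 ]
[       10         9        -4 ]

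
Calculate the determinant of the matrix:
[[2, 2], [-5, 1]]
12

For a 2×2 matrix [[a, b], [c, d]], det = ad - bc
det = (2)(1) - (2)(-5) = 2 - -10 = 12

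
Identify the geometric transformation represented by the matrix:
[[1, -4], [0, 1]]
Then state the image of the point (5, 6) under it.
horizontal shear with factor -4; image of (5, 6) is (-19, 6)

The matrix [[1, k], [0, 1]] sends (x, y) to (x + -4y, y), leaving the y-coordinate fixed: a horizontal shear.
The matrix [[1, -4], [0, 1]] represents: horizontal shear with factor -4.
Applying it to (5, 6): [1·5 + -4·6, 0·5 + 1·6] = (-19, 6).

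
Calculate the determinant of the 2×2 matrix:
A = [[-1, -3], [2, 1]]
5

For A = [[a, b], [c, d]], det(A) = a*d - b*c.
det(A) = (-1)*(1) - (-3)*(2) = -1 - -6 = 5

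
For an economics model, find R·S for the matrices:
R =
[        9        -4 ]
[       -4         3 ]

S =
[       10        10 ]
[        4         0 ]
RS =
[       74        90 ]
[      -28       -40 ]

Matrix multiplication: (RS)[i][j] = sum over k of R[i][k] * S[k][j].
  (RS)[0][0] = (9)*(10) + (-4)*(4) = 74
  (RS)[0][1] = (9)*(10) + (-4)*(0) = 90
  (RS)[1][0] = (-4)*(10) + (3)*(4) = -28
  (RS)[1][1] = (-4)*(10) + (3)*(0) = -40
RS =
[       74        90 ]
[      -28       -40 ]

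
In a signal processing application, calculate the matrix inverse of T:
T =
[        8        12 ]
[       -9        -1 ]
det(T) = 100
T⁻¹ =
[   -1/100     -3/25 ]
[    9/100      2/25 ]

For a 2×2 matrix T = [[a, b], [c, d]] with det(T) ≠ 0, T⁻¹ = (1/det(T)) * [[d, -b], [-c, a]].
det(T) = (8)*(-1) - (12)*(-9) = -8 + 108 = 100.
T⁻¹ = (1/100) * [[-1, -12], [9, 8]].
Dividing each entry by 100 and reducing:
T⁻¹ =
[   -1/100     -3/25 ]
[    9/100      2/25 ]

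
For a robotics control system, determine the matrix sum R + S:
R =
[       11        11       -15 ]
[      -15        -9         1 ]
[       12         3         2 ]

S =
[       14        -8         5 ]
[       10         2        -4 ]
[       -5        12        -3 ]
R + S =
[       25         3       -10 ]
[       -5        -7        -3 ]
[        7        15        -1 ]

Matrix addition is elementwise: (R+S)[i][j] = R[i][j] + S[i][j].
  (R+S)[0][0] = (11) + (14) = 25
  (R+S)[0][1] = (11) + (-8) = 3
  (R+S)[0][2] = (-15) + (5) = -10
  (R+S)[1][0] = (-15) + (10) = -5
  (R+S)[1][1] = (-9) + (2) = -7
  (R+S)[1][2] = (1) + (-4) = -3
  (R+S)[2][0] = (12) + (-5) = 7
  (R+S)[2][1] = (3) + (12) = 15
  (R+S)[2][2] = (2) + (-3) = -1
R + S =
[       25         3       -10 ]
[       -5        -7        -3 ]
[        7        15        -1 ]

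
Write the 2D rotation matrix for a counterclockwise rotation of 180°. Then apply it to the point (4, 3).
R = [[-1, 0], [0, -1]]; R·(4, 3) = (-4, -3)

Rotation matrix formula: R(θ) = [[cos θ, -sin θ], [sin θ, cos θ]]
For θ = 180°:
cos(180°) = -1
sin(180°) = 0
R = [[-1, 0], [0, -1]]
Apply to (4, 3): [-1·4 + (0)·3, 0·4 + -1·3] = (-4, -3)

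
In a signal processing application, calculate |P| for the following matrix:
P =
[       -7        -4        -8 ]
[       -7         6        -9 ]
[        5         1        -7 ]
det(P) = 903

Expand along row 0 (cofactor expansion): det(P) = a*(e*i - f*h) - b*(d*i - f*g) + c*(d*h - e*g), where the 3×3 is [[a, b, c], [d, e, f], [g, h, i]].
Minor M_00 = (6)*(-7) - (-9)*(1) = -42 + 9 = -33.
Minor M_01 = (-7)*(-7) - (-9)*(5) = 49 + 45 = 94.
Minor M_02 = (-7)*(1) - (6)*(5) = -7 - 30 = -37.
det(P) = (-7)*(-33) - (-4)*(94) + (-8)*(-37) = 231 + 376 + 296 = 903.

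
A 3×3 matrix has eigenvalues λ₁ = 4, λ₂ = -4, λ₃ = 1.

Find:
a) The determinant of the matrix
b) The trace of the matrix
det = -16, trace = 1

Two standard eigenvalue identities:
- det(A) equals the product of the eigenvalues (counted with multiplicity).
- trace(A) equals the sum of the eigenvalues.
det(A) = (4)*(-4)*(1) = -16.
trace(A) = 4 - 4 + 1 = 1.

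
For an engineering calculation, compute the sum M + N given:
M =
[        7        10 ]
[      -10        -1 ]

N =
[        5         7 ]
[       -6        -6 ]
M + N =
[       12        17 ]
[      -16        -7 ]

Matrix addition is elementwise: (M+N)[i][j] = M[i][j] + N[i][j].
  (M+N)[0][0] = (7) + (5) = 12
  (M+N)[0][1] = (10) + (7) = 17
  (M+N)[1][0] = (-10) + (-6) = -16
  (M+N)[1][1] = (-1) + (-6) = -7
M + N =
[       12        17 ]
[      -16        -7 ]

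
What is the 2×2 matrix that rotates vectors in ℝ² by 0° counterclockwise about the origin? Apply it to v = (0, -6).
R = [[1, 0], [0, 1]]; R·v = (0, -6)

A counterclockwise rotation by angle θ in ℝ² has matrix R(θ) = [[cos θ, -sin θ], [sin θ, cos θ]].
For θ = 0°: cos θ = 1, sin θ = 0.
R(0°) = [[1, 0], [0, 1]].
R·v = [1·0 + (0)·-6, 0·0 + 1·-6] = (0, -6).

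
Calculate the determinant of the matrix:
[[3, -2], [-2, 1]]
-1

For a 2×2 matrix [[a, b], [c, d]], det = ad - bc
det = (3)(1) - (-2)(-2) = 3 - 4 = -1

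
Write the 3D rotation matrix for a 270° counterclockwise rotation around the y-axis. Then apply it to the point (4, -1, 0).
R = [[0, 0, -1], [0, 1, 0], [1, 0, 0]]; R·(4, -1, 0) = (0, -1, 4)

Rotation matrix for 270° around y-axis:
cos(270°) = 0, sin(270°) = -1
R = [[0, 0, -1], [0, 1, 0], [1, 0, 0]]
Apply to (4, -1, 0): R·[4, -1, 0]ᵀ = (0, -1, 4)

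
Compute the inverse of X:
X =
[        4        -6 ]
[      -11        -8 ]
det(X) = -98
X⁻¹ =
[     4/49     -3/49 ]
[   -11/98     -2/49 ]

For a 2×2 matrix X = [[a, b], [c, d]] with det(X) ≠ 0, X⁻¹ = (1/det(X)) * [[d, -b], [-c, a]].
det(X) = (4)*(-8) - (-6)*(-11) = -32 - 66 = -98.
X⁻¹ = (1/-98) * [[-8, 6], [11, 4]].
Dividing each entry by -98 and reducing:
X⁻¹ =
[     4/49     -3/49 ]
[   -11/98     -2/49 ]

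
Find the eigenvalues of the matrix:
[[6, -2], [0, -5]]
λ = -5 and λ = 6

Characteristic equation: det(A - λI) = 0
λ² - (trace)λ + (det) = 0
λ² - (1)λ + (-30) = 0
λ² - 1λ - 30 = 0
Solving: λ = -5, 6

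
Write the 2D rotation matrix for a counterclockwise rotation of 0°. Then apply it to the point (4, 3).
R = [[1, 0], [0, 1]]; R·(4, 3) = (4, 3)

Rotation matrix formula: R(θ) = [[cos θ, -sin θ], [sin θ, cos θ]]
For θ = 0°:
cos(0°) = 1
sin(0°) = 0
R = [[1, 0], [0, 1]]
Apply to (4, 3): [1·4 + (0)·3, 0·4 + 1·3] = (4, 3)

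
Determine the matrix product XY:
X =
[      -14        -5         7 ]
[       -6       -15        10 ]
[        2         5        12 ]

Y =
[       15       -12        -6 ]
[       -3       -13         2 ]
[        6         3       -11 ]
XY =
[     -153       254        -3 ]
[       15       297      -104 ]
[       87       -53      -134 ]

Matrix multiplication: (XY)[i][j] = sum over k of X[i][k] * Y[k][j].
  (XY)[0][0] = (-14)*(15) + (-5)*(-3) + (7)*(6) = -153
  (XY)[0][1] = (-14)*(-12) + (-5)*(-13) + (7)*(3) = 254
  (XY)[0][2] = (-14)*(-6) + (-5)*(2) + (7)*(-11) = -3
  (XY)[1][0] = (-6)*(15) + (-15)*(-3) + (10)*(6) = 15
  (XY)[1][1] = (-6)*(-12) + (-15)*(-13) + (10)*(3) = 297
  (XY)[1][2] = (-6)*(-6) + (-15)*(2) + (10)*(-11) = -104
  (XY)[2][0] = (2)*(15) + (5)*(-3) + (12)*(6) = 87
  (XY)[2][1] = (2)*(-12) + (5)*(-13) + (12)*(3) = -53
  (XY)[2][2] = (2)*(-6) + (5)*(2) + (12)*(-11) = -134
XY =
[     -153       254        -3 ]
[       15       297      -104 ]
[       87       -53      -134 ]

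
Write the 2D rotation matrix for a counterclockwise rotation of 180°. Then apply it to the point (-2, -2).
R = [[-1, 0], [0, -1]]; R·(-2, -2) = (2, 2)

Rotation matrix formula: R(θ) = [[cos θ, -sin θ], [sin θ, cos θ]]
For θ = 180°:
cos(180°) = -1
sin(180°) = 0
R = [[-1, 0], [0, -1]]
Apply to (-2, -2): [-1·-2 + (0)·-2, 0·-2 + -1·-2] = (2, 2)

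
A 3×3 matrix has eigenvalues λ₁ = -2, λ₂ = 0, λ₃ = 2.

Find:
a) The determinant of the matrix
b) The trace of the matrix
det = 0, trace = 0

Two standard eigenvalue identities:
- det(A) equals the product of the eigenvalues (counted with multiplicity).
- trace(A) equals the sum of the eigenvalues.
det(A) = (-2)*(0)*(2) = 0.
trace(A) = -2 + 0 + 2 = 0.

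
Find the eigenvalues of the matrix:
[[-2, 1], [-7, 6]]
λ = -1 and λ = 5

Characteristic equation: det(A - λI) = 0
λ² - (trace)λ + (det) = 0
λ² - (4)λ + (-5) = 0
λ² - 4λ - 5 = 0
Solving: λ = -1, 5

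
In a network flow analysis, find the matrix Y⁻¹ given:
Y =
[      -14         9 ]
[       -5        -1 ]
det(Y) = 59
Y⁻¹ =
[    -1/59     -9/59 ]
[     5/59    -14/59 ]

For a 2×2 matrix Y = [[a, b], [c, d]] with det(Y) ≠ 0, Y⁻¹ = (1/det(Y)) * [[d, -b], [-c, a]].
det(Y) = (-14)*(-1) - (9)*(-5) = 14 + 45 = 59.
Y⁻¹ = (1/59) * [[-1, -9], [5, -14]].
Dividing each entry by 59 and reducing:
Y⁻¹ =
[    -1/59     -9/59 ]
[     5/59    -14/59 ]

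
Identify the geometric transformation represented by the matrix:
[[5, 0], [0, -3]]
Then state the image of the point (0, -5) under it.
non-uniform scaling by (5, -3); image of (0, -5) is (0, 15)

This is diagonal with distinct entries, so it scales the x-axis by 5 and the y-axis by -3.
The matrix [[5, 0], [0, -3]] represents: non-uniform scaling by (5, -3).
Applying it to (0, -5): [5·0 + 0·-5, 0·0 + -3·-5] = (0, 15).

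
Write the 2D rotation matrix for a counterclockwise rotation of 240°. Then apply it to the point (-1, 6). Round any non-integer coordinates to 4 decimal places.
R = [[-1/2, √3/2], [-√3/2, -1/2]]; R·(-1, 6) = (5.6962, -2.1340)

Rotation matrix formula: R(θ) = [[cos θ, -sin θ], [sin θ, cos θ]]
For θ = 240°:
cos(240°) = -1/2
sin(240°) = -√3/2
R = [[-1/2, √3/2], [-√3/2, -1/2]]
Apply to (-1, 6): [-1/2·-1 + (√3/2)·6, -√3/2·-1 + -1/2·6] = (5.6962, -2.1340)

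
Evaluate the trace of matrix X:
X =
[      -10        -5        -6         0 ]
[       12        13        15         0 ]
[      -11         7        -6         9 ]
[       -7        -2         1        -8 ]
tr(X) = -10 + 13 - 6 - 8 = -11

The trace of a square matrix is the sum of its diagonal entries.
Diagonal entries of X: X[0][0] = -10, X[1][1] = 13, X[2][2] = -6, X[3][3] = -8.
tr(X) = -10 + 13 - 6 - 8 = -11.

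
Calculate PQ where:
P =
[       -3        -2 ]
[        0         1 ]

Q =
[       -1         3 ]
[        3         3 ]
PQ =
[       -3       -15 ]
[        3         3 ]

Matrix multiplication: (PQ)[i][j] = sum over k of P[i][k] * Q[k][j].
  (PQ)[0][0] = (-3)*(-1) + (-2)*(3) = -3
  (PQ)[0][1] = (-3)*(3) + (-2)*(3) = -15
  (PQ)[1][0] = (0)*(-1) + (1)*(3) = 3
  (PQ)[1][1] = (0)*(3) + (1)*(3) = 3
PQ =
[       -3       -15 ]
[        3         3 ]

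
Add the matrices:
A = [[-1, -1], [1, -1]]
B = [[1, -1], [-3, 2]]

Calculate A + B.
[[0, -2], [-2, 1]]

Add corresponding elements:
(-1)+(1)=0
(-1)+(-1)=-2
(1)+(-3)=-2
(-1)+(2)=1
A + B = [[0, -2], [-2, 1]]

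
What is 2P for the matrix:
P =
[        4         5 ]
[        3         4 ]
2P =
[        8        10 ]
[        6         8 ]

Scalar multiplication is elementwise: (2P)[i][j] = 2 * P[i][j].
  (2P)[0][0] = 2 * (4) = 8
  (2P)[0][1] = 2 * (5) = 10
  (2P)[1][0] = 2 * (3) = 6
  (2P)[1][1] = 2 * (4) = 8
2P =
[        8        10 ]
[        6         8 ]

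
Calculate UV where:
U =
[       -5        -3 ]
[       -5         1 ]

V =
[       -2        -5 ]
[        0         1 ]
UV =
[       10        22 ]
[       10        26 ]

Matrix multiplication: (UV)[i][j] = sum over k of U[i][k] * V[k][j].
  (UV)[0][0] = (-5)*(-2) + (-3)*(0) = 10
  (UV)[0][1] = (-5)*(-5) + (-3)*(1) = 22
  (UV)[1][0] = (-5)*(-2) + (1)*(0) = 10
  (UV)[1][1] = (-5)*(-5) + (1)*(1) = 26
UV =
[       10        22 ]
[       10        26 ]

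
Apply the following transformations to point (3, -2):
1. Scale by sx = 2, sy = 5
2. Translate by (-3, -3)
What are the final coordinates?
(3, -13)

Step 1: Scale (3, -2) by (sx, sy) = (2, 5) → (6, -10)
Step 2: Translate by (-3, -3) → (3, -13)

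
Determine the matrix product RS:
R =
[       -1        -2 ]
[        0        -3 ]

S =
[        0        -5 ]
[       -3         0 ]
RS =
[        6         5 ]
[        9         0 ]

Matrix multiplication: (RS)[i][j] = sum over k of R[i][k] * S[k][j].
  (RS)[0][0] = (-1)*(0) + (-2)*(-3) = 6
  (RS)[0][1] = (-1)*(-5) + (-2)*(0) = 5
  (RS)[1][0] = (0)*(0) + (-3)*(-3) = 9
  (RS)[1][1] = (0)*(-5) + (-3)*(0) = 0
RS =
[        6         5 ]
[        9         0 ]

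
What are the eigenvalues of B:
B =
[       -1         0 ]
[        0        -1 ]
λ = -1, -1

Solve det(B - λI) = 0. For a 2×2 matrix the characteristic equation is λ² - (trace)λ + det = 0.
trace(B) = a + d = -1 - 1 = -2.
det(B) = a*d - b*c = (-1)*(-1) - (0)*(0) = 1 - 0 = 1.
Characteristic equation: λ² - (-2)λ + (1) = 0.
Discriminant = (-2)² - 4*(1) = 4 - 4 = 0.
λ = (-2 ± √0) / 2 = (-2 ± 0) / 2 = -1, -1.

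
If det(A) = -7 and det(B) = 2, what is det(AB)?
-14

Use the multiplicative property of determinants: det(AB) = det(A)*det(B).
det(AB) = (-7)*(2) = -14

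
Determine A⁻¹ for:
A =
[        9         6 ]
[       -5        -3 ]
det(A) = 3
A⁻¹ =
[       -1        -2 ]
[      5/3         3 ]

For a 2×2 matrix A = [[a, b], [c, d]] with det(A) ≠ 0, A⁻¹ = (1/det(A)) * [[d, -b], [-c, a]].
det(A) = (9)*(-3) - (6)*(-5) = -27 + 30 = 3.
A⁻¹ = (1/3) * [[-3, -6], [5, 9]].
Dividing each entry by 3 and reducing:
A⁻¹ =
[       -1        -2 ]
[      5/3         3 ]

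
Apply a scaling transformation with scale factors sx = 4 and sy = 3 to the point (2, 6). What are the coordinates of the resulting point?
(8, 18)

Scaling matrix:
[[4, 0], [0, 3]]
Result: (2 × 4, 6 × 3) = (8, 18)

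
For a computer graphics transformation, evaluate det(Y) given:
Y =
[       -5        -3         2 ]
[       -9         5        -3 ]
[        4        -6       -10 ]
det(Y) = 714

Expand along row 0 (cofactor expansion): det(Y) = a*(e*i - f*h) - b*(d*i - f*g) + c*(d*h - e*g), where the 3×3 is [[a, b, c], [d, e, f], [g, h, i]].
Minor M_00 = (5)*(-10) - (-3)*(-6) = -50 - 18 = -68.
Minor M_01 = (-9)*(-10) - (-3)*(4) = 90 + 12 = 102.
Minor M_02 = (-9)*(-6) - (5)*(4) = 54 - 20 = 34.
det(Y) = (-5)*(-68) - (-3)*(102) + (2)*(34) = 340 + 306 + 68 = 714.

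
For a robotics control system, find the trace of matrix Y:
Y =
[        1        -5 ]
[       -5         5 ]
tr(Y) = 1 + 5 = 6

The trace of a square matrix is the sum of its diagonal entries.
Diagonal entries of Y: Y[0][0] = 1, Y[1][1] = 5.
tr(Y) = 1 + 5 = 6.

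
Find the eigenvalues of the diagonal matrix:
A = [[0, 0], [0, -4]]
λ₁ = 0, λ₂ = -4

The characteristic polynomial of A is det(A - λI) = (0 - λ)(-4 - λ) = 0.
The roots are λ = 0 and λ = -4, so the eigenvalues are the diagonal entries.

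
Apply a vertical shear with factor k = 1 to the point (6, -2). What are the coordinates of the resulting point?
(6, 4)

Shear matrix for vertical shear with factor k = 1:
[[1, 0], [1, 1]]
Result: (6, -2) → (6, 4)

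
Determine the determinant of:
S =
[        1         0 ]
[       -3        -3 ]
det(S) = -3

For a 2×2 matrix [[a, b], [c, d]], det = a*d - b*c.
det(S) = (1)*(-3) - (0)*(-3) = -3 - 0 = -3.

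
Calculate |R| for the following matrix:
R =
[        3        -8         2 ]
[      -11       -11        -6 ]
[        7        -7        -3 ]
det(R) = 881

Expand along row 0 (cofactor expansion): det(R) = a*(e*i - f*h) - b*(d*i - f*g) + c*(d*h - e*g), where the 3×3 is [[a, b, c], [d, e, f], [g, h, i]].
Minor M_00 = (-11)*(-3) - (-6)*(-7) = 33 - 42 = -9.
Minor M_01 = (-11)*(-3) - (-6)*(7) = 33 + 42 = 75.
Minor M_02 = (-11)*(-7) - (-11)*(7) = 77 + 77 = 154.
det(R) = (3)*(-9) - (-8)*(75) + (2)*(154) = -27 + 600 + 308 = 881.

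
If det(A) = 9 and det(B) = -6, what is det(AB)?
-54

Use the multiplicative property of determinants: det(AB) = det(A)*det(B).
det(AB) = (9)*(-6) = -54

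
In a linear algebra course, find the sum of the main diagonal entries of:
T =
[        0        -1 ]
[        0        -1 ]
tr(T) = 0 - 1 = -1

The trace of a square matrix is the sum of its diagonal entries.
Diagonal entries of T: T[0][0] = 0, T[1][1] = -1.
tr(T) = 0 - 1 = -1.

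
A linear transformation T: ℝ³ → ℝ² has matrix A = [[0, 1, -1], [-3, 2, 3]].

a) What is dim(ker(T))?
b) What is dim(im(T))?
dim(ker) = 1, dim(im) = 2

The two rows are not scalar multiples of one another (no single k satisfies row 2 = k × row 1), so they are linearly independent.
Thus rank(A) = 2.
dim(im(T)) = rank(A) = 2.
By the rank-nullity theorem applied to T: ℝ³ → ℝ², rank(A) + nullity(A) = 3 (the domain dimension), so dim(ker(T)) = 3 - 2 = 1.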